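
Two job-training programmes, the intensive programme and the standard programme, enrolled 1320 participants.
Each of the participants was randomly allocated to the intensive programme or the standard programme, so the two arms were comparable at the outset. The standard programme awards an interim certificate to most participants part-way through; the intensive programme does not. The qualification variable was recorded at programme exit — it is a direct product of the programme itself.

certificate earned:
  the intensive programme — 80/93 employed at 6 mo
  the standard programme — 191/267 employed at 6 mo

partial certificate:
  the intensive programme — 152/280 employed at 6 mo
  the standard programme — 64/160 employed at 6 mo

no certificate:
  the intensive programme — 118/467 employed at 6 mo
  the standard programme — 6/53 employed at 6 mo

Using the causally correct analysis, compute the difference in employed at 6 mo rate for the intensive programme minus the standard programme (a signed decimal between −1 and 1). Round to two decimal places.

The qualification attained during the programme-specific comparison favours the intensive programme throughout, but the pooled figures favour the standard programme. The question is whether to condition on qualification attained during the programme.
Qualification attained during the programme lies on the pathway programme → qualification attained during the programme → outcome, so adjusting for it blocks the indirect effect. For the total causal effect of programme, use the unadjusted pooled rates.
The causal difference is the pooled difference: 0.417 − 0.544 = -0.127.

-0.13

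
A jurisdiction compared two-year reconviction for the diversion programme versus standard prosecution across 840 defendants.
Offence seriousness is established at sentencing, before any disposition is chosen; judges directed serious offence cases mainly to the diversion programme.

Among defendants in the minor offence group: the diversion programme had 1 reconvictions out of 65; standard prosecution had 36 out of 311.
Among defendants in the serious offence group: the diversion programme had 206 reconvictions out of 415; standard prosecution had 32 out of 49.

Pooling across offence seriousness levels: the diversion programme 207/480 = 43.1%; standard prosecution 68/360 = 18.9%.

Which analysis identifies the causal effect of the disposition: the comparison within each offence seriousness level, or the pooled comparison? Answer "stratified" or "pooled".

stratified

The imbalance in offence seriousness arose from how defendants were allocated, not from anything the disposition did; and offence seriousness independently affects the outcome. The pooled gap is confounded — condition on offence seriousness.
Within each level — minor offence: 1.5% vs 11.6%; serious offence: 49.6% vs 65.3% — the diversion programme is lower every time.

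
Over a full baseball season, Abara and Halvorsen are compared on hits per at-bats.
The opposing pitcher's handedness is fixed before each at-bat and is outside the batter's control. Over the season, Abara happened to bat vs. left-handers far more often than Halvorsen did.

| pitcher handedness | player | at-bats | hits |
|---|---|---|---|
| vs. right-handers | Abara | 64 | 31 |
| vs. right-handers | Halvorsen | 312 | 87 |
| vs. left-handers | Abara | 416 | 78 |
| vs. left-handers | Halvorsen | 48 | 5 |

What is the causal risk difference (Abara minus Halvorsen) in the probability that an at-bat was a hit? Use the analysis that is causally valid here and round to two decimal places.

+0.14

Pitcher handedness satisfies the back-door criterion: it is not a descendant of the player, and it blocks the spurious path from player to outcome. Adjusting for it (i.e., using the within-pitcher handedness rates) gives the causal effect.
Adjusting over the population distribution of pitcher handedness: 0.448·(0.484−0.279) + 0.552·(0.188−0.104) = +0.138.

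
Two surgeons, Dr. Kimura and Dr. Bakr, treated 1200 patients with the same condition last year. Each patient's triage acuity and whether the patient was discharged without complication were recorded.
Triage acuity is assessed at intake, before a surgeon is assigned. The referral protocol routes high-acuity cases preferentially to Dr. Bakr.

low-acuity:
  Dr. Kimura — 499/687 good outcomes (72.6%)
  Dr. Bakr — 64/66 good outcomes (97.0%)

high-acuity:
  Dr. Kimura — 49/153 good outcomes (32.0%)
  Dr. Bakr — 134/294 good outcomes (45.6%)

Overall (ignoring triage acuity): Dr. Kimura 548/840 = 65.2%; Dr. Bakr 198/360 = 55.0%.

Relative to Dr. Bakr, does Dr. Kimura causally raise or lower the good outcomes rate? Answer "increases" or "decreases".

decreases

Within every triage acuity level Dr. Bakr has the higher rate, yet pooled Dr. Kimura does — Simpson's reversal.
Triage acuity satisfies the back-door criterion: it is not a descendant of the surgeon, and it blocks the spurious path from surgeon to outcome. Adjusting for it (i.e., using the within-triage acuity rates) gives the causal effect.
Within each level — low-acuity: 72.6% vs 97.0%; high-acuity: 32.0% vs 45.6% — Dr. Bakr is higher every time.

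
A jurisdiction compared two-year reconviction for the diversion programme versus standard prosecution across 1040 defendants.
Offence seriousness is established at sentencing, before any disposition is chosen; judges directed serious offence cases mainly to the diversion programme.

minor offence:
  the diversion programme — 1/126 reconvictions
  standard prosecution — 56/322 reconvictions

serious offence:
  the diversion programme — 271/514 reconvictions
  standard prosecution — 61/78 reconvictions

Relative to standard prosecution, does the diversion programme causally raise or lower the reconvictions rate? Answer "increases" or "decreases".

decreases

the diversion programme is lower inside every offence seriousness stratum but standard prosecution is lower in aggregate. Whether to stratify depends on how offence seriousness relates to the disposition.
Offence seriousness differs across dispositions for reasons unrelated to any effect of the disposition itself, and it separately predicts the outcome — a classic confounder. We must compare within offence seriousness levels.
Within each level — minor offence: 0.8% vs 17.4%; serious offence: 52.7% vs 78.2% — the diversion programme is lower every time.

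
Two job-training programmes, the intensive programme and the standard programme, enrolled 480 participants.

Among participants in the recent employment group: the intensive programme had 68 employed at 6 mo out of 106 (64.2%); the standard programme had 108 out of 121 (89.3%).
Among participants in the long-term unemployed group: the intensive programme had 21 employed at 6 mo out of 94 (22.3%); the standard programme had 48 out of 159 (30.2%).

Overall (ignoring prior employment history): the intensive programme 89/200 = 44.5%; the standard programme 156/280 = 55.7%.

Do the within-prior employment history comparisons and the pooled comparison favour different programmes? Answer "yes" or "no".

no

Within each prior employment history level (recent employment 64.2% vs 89.3%; long-term unemployed 22.3% vs 30.2%), the standard programme has the higher rate every time. Pooled: 44.5% vs 55.7% — the standard programme has the higher rate overall. They agree.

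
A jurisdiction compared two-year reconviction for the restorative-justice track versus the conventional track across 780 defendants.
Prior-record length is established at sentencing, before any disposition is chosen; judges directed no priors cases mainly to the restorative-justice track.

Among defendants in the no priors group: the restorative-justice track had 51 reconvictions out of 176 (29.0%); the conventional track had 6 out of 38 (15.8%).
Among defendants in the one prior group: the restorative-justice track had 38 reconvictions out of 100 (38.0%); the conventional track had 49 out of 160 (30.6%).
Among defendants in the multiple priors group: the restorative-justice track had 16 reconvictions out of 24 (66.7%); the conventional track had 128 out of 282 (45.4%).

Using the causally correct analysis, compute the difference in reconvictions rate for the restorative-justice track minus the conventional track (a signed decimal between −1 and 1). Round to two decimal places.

+0.14

the conventional track is lower inside every prior-record length stratum but the restorative-justice track is lower in aggregate. Whether to stratify depends on how prior-record length relates to the disposition.
Prior-record length is set before the disposition has any effect — it is not caused by the disposition — and it independently drives the outcome. That makes it a confounder, so the causal comparison is within prior-record length levels.
Adjusting over the population distribution of prior-record length: 0.274·(0.290−0.158) + 0.333·(0.380−0.306) + 0.392·(0.667−0.454) = +0.144.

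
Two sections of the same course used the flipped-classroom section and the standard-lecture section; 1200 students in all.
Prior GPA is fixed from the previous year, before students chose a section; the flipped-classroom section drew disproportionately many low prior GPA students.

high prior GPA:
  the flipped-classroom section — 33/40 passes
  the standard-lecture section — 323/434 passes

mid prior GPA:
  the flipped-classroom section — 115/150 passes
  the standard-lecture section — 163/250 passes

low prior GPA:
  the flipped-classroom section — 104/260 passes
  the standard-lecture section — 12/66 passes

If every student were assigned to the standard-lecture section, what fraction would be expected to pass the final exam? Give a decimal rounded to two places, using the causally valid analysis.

0.56

The prior GPA band-specific comparison favours the flipped-classroom section throughout, but the pooled figures favour the standard-lecture section. The question is whether to condition on prior GPA band.
The imbalance in prior GPA band arose from how students were allocated, not from anything the teaching method did; and prior GPA band independently affects the outcome. The pooled gap is confounded — condition on prior GPA band.
Standardising the standard-lecture section to the population prior GPA band mix: 0.395·323/434 + 0.333·163/250 + 0.272·12/66 = 0.561.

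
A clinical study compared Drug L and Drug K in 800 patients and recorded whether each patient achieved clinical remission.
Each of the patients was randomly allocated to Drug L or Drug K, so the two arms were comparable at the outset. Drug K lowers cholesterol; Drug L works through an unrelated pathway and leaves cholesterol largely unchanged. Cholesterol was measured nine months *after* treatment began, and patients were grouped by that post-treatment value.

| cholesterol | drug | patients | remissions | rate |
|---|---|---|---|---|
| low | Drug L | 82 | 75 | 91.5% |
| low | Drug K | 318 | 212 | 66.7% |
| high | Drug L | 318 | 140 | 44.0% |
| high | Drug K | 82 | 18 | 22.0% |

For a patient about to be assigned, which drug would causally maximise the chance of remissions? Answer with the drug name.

Drug K

Cholesterol is downstream of the drug. One should not condition on a consequence of treatment, so the overall rates are the right comparison.
Pooled: Drug L 53.8% vs Drug K 57.5%; Drug K is higher overall.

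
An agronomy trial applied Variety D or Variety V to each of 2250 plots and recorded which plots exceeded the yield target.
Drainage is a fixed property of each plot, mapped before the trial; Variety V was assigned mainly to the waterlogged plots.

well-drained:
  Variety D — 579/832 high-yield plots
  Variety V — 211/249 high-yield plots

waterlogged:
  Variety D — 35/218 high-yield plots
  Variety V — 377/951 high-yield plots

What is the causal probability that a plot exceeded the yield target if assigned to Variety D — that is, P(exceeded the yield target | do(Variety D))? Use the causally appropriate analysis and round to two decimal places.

0.42

The imbalance in field drainage arose from how plots were allocated, not from anything the variety did; and field drainage independently affects the outcome. The pooled gap is confounded — condition on field drainage.
Standardising Variety D to the population field drainage mix: 0.480·579/832 + 0.520·35/218 = 0.418.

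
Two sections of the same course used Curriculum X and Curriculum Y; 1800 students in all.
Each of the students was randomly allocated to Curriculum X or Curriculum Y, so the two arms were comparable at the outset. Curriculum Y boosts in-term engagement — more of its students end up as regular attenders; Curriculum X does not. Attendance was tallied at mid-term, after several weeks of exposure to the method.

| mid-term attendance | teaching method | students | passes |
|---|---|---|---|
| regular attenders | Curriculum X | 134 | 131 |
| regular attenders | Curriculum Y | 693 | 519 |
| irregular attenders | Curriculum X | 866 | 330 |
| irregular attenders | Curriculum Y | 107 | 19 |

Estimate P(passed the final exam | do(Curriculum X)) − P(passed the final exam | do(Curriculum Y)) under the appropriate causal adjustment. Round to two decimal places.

Because the teaching method influences mid-term attendance, mid-term attendance is a post-treatment mediator, not a confounder. Stratifying on it would bias the estimate; the causal effect is the crude pooled difference.
The causal difference is the pooled difference: 0.461 − 0.672 = -0.211.

-0.21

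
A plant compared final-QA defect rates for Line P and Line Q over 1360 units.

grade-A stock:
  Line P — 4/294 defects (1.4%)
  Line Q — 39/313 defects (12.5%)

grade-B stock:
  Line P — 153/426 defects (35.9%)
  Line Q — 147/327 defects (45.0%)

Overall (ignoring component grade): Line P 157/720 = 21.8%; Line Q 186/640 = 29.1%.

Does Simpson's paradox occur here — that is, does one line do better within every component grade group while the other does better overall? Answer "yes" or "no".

Within each component grade level (grade-A stock 1.4% vs 12.5%; grade-B stock 35.9% vs 45.0%), Line P has the lower rate every time. Pooled: 21.8% vs 29.1% — Line P has the lower rate overall. They agree.

no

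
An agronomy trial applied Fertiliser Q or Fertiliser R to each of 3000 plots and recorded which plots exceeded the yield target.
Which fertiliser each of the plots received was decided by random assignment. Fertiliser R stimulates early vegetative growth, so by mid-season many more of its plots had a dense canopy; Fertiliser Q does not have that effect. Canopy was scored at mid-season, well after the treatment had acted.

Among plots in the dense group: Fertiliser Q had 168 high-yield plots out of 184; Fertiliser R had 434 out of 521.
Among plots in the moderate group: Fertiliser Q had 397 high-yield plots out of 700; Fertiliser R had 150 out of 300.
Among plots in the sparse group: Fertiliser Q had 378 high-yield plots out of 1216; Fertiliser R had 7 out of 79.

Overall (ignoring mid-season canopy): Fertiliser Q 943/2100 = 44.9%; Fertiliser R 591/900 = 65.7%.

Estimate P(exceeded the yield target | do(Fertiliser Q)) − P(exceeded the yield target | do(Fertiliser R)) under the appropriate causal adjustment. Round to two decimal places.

-0.21

Mid-season canopy here is a post-treatment variable shaped by the fertiliser; conditioning on it would introduce bias rather than remove it. The overall comparison is the causal one.
The causal difference is the pooled difference: 0.449 − 0.657 = -0.208.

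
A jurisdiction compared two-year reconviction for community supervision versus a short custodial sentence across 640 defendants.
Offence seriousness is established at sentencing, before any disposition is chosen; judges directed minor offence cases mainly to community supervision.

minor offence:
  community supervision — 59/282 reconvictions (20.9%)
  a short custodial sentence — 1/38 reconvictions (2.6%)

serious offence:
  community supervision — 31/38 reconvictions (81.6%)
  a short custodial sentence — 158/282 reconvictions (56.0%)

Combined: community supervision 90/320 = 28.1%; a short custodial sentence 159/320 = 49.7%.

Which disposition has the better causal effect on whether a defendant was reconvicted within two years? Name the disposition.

The imbalance in offence seriousness arose from how defendants were allocated, not from anything the disposition did; and offence seriousness independently affects the outcome. The pooled gap is confounded — condition on offence seriousness.
Within each level — minor offence: 20.9% vs 2.6%; serious offence: 81.6% vs 56.0% — a short custodial sentence is lower every time.

a short custodial sentence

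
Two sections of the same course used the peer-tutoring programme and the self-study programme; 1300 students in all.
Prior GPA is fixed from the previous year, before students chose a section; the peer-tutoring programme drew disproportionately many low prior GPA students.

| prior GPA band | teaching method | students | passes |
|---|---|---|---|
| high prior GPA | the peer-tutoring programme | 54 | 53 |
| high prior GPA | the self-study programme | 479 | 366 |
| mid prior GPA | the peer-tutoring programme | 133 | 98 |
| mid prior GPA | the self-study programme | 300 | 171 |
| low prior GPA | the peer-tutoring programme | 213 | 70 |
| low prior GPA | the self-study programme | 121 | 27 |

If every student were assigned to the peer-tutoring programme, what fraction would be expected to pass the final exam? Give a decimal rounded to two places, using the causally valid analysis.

Within every prior GPA band level the peer-tutoring programme has the higher rate, yet pooled the self-study programme does — Simpson's reversal.
The imbalance in prior GPA band arose from how students were allocated, not from anything the teaching method did; and prior GPA band independently affects the outcome. The pooled gap is confounded — condition on prior GPA band.
Standardising the peer-tutoring programme to the population prior GPA band mix: 0.410·53/54 + 0.333·98/133 + 0.257·70/213 = 0.732.

0.73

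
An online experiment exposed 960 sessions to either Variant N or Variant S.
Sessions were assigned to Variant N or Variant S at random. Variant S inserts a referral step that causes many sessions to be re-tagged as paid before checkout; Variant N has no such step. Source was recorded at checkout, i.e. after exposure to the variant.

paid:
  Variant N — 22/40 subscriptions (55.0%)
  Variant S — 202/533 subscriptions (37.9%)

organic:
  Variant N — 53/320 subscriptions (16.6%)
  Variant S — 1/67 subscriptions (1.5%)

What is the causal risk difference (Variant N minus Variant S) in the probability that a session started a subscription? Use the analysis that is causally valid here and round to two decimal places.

-0.13

Variant N is higher inside every traffic source stratum but Variant S is higher in aggregate. Whether to stratify depends on how traffic source relates to the variant.
Traffic source here is a post-treatment variable shaped by the variant; conditioning on it would introduce bias rather than remove it. The overall comparison is the causal one.
The causal difference is the pooled difference: 0.208 − 0.338 = -0.130.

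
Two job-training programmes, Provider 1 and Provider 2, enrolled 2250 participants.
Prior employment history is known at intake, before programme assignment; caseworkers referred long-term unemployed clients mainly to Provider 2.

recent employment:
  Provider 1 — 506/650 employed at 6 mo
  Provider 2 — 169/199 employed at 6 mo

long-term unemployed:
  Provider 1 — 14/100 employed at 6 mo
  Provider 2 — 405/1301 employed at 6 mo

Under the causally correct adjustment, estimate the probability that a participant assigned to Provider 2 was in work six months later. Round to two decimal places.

Provider 2 is higher inside every prior employment history stratum but Provider 1 is higher in aggregate. Whether to stratify depends on how prior employment history relates to the programme.
Prior employment history is set before the programme has any effect — it is not caused by the programme — and it independently drives the outcome. That makes it a confounder, so the causal comparison is within prior employment history levels.
Standardising Provider 2 to the population prior employment history mix: 0.377·169/199 + 0.623·405/1301 = 0.514.

0.51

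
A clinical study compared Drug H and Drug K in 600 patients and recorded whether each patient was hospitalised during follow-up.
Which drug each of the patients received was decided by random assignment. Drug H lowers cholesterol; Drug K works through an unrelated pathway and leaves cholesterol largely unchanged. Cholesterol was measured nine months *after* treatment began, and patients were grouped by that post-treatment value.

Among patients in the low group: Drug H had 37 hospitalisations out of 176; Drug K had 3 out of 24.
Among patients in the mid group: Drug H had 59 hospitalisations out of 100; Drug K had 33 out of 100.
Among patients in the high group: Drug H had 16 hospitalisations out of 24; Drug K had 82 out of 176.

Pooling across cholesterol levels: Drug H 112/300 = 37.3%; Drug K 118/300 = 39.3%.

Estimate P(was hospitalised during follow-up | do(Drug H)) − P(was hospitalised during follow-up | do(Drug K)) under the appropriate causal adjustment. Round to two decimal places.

Stratifying would compare drugs among patients the drugs themselves sorted into cholesterol groups — a form of selection on an intermediate. The unconditioned pooled rates give the total causal effect.
The causal difference is the pooled difference: 0.373 − 0.393 = -0.020.

-0.02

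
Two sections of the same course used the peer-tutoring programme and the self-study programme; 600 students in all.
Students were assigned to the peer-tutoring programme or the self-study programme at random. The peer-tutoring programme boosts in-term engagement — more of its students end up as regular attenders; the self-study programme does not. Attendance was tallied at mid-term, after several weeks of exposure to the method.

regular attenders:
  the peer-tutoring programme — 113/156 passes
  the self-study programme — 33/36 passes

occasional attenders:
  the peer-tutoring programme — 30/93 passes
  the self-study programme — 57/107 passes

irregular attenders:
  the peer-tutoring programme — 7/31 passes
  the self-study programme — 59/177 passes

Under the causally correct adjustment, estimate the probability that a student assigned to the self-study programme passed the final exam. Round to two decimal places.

0.47

the self-study programme is higher inside every mid-term attendance stratum but the peer-tutoring programme is higher in aggregate. Whether to stratify depends on how mid-term attendance relates to the teaching method.
Because the teaching method influences mid-term attendance, mid-term attendance is a post-treatment mediator, not a confounder. Stratifying on it would bias the estimate; the causal effect is the crude pooled difference.
So P(outcome | do(the self-study programme)) is just the pooled rate for the self-study programme: 149/320 = 0.466.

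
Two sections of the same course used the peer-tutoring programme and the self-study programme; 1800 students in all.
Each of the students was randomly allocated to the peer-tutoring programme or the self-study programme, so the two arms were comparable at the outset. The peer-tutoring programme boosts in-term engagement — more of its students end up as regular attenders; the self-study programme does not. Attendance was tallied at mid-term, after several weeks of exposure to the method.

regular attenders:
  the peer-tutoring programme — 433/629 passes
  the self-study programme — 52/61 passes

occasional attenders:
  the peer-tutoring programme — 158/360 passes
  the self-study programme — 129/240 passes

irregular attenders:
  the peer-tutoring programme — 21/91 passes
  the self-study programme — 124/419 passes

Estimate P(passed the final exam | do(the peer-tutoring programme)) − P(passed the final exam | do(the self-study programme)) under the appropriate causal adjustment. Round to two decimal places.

Mid-term attendance here is a post-treatment variable shaped by the teaching method; conditioning on it would introduce bias rather than remove it. The overall comparison is the causal one.
The causal difference is the pooled difference: 0.567 − 0.424 = +0.143.

+0.14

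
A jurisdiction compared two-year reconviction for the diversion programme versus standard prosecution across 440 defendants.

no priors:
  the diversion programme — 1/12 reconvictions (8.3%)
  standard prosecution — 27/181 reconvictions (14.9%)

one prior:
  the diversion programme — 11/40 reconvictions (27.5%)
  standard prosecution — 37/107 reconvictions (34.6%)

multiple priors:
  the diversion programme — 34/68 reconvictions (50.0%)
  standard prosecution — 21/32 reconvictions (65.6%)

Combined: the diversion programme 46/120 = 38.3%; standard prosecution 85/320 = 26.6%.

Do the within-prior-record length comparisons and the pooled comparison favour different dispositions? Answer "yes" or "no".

yes

Within each prior-record length level (no priors 8.3% vs 14.9%; one prior 27.5% vs 34.6%; multiple priors 50.0% vs 65.6%), the diversion programme has the lower rate every time. Pooled: 38.3% vs 26.6% — standard prosecution has the lower rate overall. The two comparisons disagree.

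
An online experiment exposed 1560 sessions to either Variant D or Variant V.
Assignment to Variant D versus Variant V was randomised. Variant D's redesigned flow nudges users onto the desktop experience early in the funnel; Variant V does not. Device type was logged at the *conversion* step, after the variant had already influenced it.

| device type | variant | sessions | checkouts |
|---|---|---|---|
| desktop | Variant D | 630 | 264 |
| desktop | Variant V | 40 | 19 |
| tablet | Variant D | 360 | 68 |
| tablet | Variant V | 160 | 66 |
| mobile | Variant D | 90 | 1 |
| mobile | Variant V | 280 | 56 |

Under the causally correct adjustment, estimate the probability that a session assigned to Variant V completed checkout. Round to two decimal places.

0.29

Device type is downstream of the variant. One should not condition on a consequence of treatment, so the overall rates are the right comparison.
So P(outcome | do(Variant V)) is just the pooled rate for Variant V: 141/480 = 0.294.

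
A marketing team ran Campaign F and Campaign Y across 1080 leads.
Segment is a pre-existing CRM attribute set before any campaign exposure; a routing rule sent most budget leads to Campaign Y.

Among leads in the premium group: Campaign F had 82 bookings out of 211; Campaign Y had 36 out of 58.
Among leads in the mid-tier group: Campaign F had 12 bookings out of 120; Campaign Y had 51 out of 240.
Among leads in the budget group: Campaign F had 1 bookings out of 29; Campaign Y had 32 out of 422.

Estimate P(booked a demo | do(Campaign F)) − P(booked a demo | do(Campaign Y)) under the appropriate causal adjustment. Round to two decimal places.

Within every customer segment level Campaign Y has the higher rate, yet pooled Campaign F does — Simpson's reversal.
Customer segment is set before the campaign has any effect — it is not caused by the campaign — and it independently drives the outcome. That makes it a confounder, so the causal comparison is within customer segment levels.
Adjusting over the population distribution of customer segment: 0.249·(0.389−0.621) + 0.333·(0.100−0.212) + 0.418·(0.034−0.076) = -0.113.

-0.11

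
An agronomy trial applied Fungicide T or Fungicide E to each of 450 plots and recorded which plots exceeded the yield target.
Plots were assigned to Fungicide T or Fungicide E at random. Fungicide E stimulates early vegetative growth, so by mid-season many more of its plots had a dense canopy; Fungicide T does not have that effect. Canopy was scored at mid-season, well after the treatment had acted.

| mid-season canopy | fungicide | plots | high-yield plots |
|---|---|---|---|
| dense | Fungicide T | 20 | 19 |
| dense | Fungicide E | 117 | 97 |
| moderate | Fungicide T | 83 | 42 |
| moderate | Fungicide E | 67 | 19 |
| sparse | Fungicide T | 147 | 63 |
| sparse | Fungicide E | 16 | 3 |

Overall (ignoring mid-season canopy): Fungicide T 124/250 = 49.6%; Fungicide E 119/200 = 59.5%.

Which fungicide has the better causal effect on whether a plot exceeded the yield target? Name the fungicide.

Fungicide E

Within every mid-season canopy level Fungicide T has the higher rate, yet pooled Fungicide E does — Simpson's reversal.
Because the fungicide influences mid-season canopy, mid-season canopy is a post-treatment mediator, not a confounder. Stratifying on it would bias the estimate; the causal effect is the crude pooled difference.
Pooled: Fungicide T 49.6% vs Fungicide E 59.5%; Fungicide E is higher overall.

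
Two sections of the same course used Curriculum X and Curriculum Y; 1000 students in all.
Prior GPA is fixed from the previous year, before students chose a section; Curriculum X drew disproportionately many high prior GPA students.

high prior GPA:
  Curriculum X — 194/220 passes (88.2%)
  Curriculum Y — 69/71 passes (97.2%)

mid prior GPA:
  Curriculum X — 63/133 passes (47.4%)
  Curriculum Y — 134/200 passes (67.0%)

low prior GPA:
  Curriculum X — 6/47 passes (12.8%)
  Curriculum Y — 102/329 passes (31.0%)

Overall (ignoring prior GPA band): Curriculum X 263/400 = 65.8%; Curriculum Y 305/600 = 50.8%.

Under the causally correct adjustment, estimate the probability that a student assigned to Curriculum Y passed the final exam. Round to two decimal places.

0.62

The prior GPA band-specific comparison favours Curriculum Y throughout, but the pooled figures favour Curriculum X. The question is whether to condition on prior GPA band.
Since prior GPA band is a pre-existing factor (not a product of the teaching method) and it affects the outcome on its own, it is a confounder. The stratified rates, not the pooled rate, identify the causal effect.
Standardising Curriculum Y to the population prior GPA band mix: 0.291·69/71 + 0.333·134/200 + 0.376·102/329 = 0.622.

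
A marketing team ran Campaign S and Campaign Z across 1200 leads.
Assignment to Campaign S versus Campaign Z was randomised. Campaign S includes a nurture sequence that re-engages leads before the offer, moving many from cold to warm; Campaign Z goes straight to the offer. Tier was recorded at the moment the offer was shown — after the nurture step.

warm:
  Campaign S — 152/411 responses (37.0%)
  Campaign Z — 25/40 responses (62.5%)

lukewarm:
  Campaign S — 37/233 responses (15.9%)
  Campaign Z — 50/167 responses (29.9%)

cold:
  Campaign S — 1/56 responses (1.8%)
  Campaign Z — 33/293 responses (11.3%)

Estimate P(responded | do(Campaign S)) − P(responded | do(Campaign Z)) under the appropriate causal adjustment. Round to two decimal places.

The stratified and pooled comparisons disagree (Campaign Z wins within each engagement tier; Campaign S wins overall), so the answer turns on the causal role of engagement tier.
The distribution of engagement tier is itself part of what the campaign does — it is an intermediate outcome. Holding it fixed would remove that part of the effect; the total effect is the pooled difference.
The causal difference is the pooled difference: 0.271 − 0.216 = +0.055.

+0.06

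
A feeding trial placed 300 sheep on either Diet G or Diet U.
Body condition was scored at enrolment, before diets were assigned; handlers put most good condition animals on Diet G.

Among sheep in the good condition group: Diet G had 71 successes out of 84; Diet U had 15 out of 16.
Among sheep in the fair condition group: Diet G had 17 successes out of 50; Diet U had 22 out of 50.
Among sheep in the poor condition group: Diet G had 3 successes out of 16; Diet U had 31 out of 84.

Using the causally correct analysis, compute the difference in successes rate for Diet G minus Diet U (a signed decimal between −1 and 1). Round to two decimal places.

The stratified and pooled comparisons disagree (Diet U wins within each starting body condition; Diet G wins overall), so the answer turns on the causal role of starting body condition.
The imbalance in starting body condition arose from how sheep were allocated, not from anything the diet did; and starting body condition independently affects the outcome. The pooled gap is confounded — condition on starting body condition.
Adjusting over the population distribution of starting body condition: 0.333·(0.845−0.938) + 0.333·(0.340−0.440) + 0.333·(0.188−0.369) = -0.125.

-0.12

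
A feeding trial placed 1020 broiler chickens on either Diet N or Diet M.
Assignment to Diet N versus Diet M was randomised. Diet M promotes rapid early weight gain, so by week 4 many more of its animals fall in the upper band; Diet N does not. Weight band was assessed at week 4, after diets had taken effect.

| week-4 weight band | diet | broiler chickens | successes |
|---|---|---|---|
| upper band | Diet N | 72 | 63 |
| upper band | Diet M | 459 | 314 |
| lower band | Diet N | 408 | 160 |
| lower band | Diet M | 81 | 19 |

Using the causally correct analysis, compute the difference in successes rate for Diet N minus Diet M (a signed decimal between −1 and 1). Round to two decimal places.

Because the diet influences week-4 weight band, week-4 weight band is a post-treatment mediator, not a confounder. Stratifying on it would bias the estimate; the causal effect is the crude pooled difference.
The causal difference is the pooled difference: 0.465 − 0.617 = -0.152.

-0.15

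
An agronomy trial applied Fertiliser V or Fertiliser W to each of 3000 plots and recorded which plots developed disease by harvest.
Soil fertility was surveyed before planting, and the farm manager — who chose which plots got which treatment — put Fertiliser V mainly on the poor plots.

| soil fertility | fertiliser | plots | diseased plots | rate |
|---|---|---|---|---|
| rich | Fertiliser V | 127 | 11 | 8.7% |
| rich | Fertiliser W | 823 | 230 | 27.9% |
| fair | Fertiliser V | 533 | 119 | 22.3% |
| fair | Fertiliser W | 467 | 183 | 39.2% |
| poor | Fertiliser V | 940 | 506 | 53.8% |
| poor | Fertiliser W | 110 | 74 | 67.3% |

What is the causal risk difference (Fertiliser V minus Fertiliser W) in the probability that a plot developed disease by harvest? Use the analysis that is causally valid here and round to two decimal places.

Within every soil fertility level Fertiliser V has the lower rate, yet pooled Fertiliser W does — Simpson's reversal.
The imbalance in soil fertility arose from how plots were allocated, not from anything the fertiliser did; and soil fertility independently affects the outcome. The pooled gap is confounded — condition on soil fertility.
Adjusting over the population distribution of soil fertility: 0.317·(0.087−0.279) + 0.333·(0.223−0.392) + 0.350·(0.538−0.673) = -0.164.

-0.16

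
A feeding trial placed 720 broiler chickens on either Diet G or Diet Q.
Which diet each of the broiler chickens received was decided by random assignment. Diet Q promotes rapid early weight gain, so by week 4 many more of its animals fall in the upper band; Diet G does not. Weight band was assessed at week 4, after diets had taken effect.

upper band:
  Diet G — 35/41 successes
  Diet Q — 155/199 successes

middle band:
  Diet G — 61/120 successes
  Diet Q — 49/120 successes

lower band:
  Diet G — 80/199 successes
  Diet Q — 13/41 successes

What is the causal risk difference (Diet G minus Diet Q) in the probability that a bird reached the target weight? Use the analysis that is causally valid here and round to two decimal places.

Week-4 weight band here is a post-treatment variable shaped by the diet; conditioning on it would introduce bias rather than remove it. The overall comparison is the causal one.
The causal difference is the pooled difference: 0.489 − 0.603 = -0.114.

-0.11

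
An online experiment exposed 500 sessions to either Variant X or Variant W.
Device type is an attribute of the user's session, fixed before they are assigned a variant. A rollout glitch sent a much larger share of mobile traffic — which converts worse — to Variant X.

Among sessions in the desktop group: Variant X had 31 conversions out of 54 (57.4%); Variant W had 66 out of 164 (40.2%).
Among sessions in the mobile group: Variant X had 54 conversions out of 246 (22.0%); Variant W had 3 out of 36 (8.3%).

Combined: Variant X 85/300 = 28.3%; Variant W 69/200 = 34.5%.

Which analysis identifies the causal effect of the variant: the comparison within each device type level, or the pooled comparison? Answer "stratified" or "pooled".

stratified

Within every device type level Variant X has the higher rate, yet pooled Variant W does — Simpson's reversal.
Nothing the variant does changes device type; the imbalance is an allocation artefact. With device type also predicting the outcome, the pooled figure is confounded, and the within-stratum comparison is the causal one.
Within each level — desktop: 57.4% vs 40.2%; mobile: 22.0% vs 8.3% — Variant X is higher every time.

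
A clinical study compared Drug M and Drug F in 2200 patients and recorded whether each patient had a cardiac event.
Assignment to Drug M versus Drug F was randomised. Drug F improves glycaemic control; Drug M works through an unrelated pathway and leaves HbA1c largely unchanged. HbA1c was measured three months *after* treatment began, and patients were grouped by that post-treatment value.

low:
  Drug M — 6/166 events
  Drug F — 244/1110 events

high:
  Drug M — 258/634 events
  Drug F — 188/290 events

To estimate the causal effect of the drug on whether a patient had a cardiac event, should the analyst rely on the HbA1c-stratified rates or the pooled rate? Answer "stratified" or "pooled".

pooled

HbA1c is downstream of the drug. One should not condition on a consequence of treatment, so the overall rates are the right comparison.
Pooled: Drug M 33.0% vs Drug F 30.9%; Drug F is lower overall.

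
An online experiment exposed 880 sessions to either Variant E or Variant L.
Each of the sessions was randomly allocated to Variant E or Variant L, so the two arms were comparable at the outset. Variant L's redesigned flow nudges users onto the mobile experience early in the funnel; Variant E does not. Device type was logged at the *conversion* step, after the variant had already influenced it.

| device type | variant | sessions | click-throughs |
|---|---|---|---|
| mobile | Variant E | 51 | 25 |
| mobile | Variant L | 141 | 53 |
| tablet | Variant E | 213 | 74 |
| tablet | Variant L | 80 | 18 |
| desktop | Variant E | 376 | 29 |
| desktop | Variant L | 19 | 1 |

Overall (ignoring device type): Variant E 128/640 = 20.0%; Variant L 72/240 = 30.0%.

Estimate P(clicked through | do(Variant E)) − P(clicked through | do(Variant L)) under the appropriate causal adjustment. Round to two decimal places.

-0.10

Variant E is higher inside every device type stratum but Variant L is higher in aggregate. Whether to stratify depends on how device type relates to the variant.
Because the variant influences device type, device type is a post-treatment mediator, not a confounder. Stratifying on it would bias the estimate; the causal effect is the crude pooled difference.
The causal difference is the pooled difference: 0.200 − 0.300 = -0.100.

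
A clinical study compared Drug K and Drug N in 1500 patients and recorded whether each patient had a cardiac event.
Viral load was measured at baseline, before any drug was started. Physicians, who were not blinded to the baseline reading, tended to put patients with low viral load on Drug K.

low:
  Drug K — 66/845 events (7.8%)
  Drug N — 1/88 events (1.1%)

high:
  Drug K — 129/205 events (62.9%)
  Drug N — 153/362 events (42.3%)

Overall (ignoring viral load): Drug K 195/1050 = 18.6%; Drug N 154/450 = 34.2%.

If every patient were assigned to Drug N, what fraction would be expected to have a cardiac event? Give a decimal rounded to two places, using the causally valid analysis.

0.17

Within every viral load level Drug N has the lower rate, yet pooled Drug K does — Simpson's reversal.
Nothing the drug does changes viral load; the imbalance is an allocation artefact. With viral load also predicting the outcome, the pooled figure is confounded, and the within-stratum comparison is the causal one.
Standardising Drug N to the population viral load mix: 0.622·1/88 + 0.378·153/362 = 0.167.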